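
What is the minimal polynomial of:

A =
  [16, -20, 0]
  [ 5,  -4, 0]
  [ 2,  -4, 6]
x^2 - 12*x + 36

The characteristic polynomial is χ_A(x) = (x - 6)^3, so the eigenvalues are known. The minimal polynomial is
  m_A(x) = Π_λ (x − λ)^{k_λ}
where k_λ is the size of the *largest* Jordan block for λ (equivalently, the smallest k with (A − λI)^k v = 0 for every generalised eigenvector v of λ).

  λ = 6: largest Jordan block has size 2, contributing (x − 6)^2

So m_A(x) = (x - 6)^2 = x^2 - 12*x + 36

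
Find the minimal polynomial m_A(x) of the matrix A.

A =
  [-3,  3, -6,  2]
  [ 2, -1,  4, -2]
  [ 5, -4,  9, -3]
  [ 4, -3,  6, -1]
x^2 - 2*x + 1

The characteristic polynomial is χ_A(x) = (x - 1)^4, so the eigenvalues are known. The minimal polynomial is
  m_A(x) = Π_λ (x − λ)^{k_λ}
where k_λ is the size of the *largest* Jordan block for λ (equivalently, the smallest k with (A − λI)^k v = 0 for every generalised eigenvector v of λ).

  λ = 1: largest Jordan block has size 2, contributing (x − 1)^2

So m_A(x) = (x - 1)^2 = x^2 - 2*x + 1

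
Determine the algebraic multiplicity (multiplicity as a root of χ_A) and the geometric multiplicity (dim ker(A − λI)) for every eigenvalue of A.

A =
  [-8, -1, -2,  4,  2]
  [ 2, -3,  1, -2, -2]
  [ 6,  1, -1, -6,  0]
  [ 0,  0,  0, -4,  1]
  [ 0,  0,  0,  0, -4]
λ = -4: alg = 5, geom = 2

Step 1 — factor the characteristic polynomial to read off the algebraic multiplicities:
  χ_A(x) = (x + 4)^5

Step 2 — compute geometric multiplicities via the rank-nullity identity g(λ) = n − rank(A − λI):
  rank(A − (-4)·I) = 3, so dim ker(A − (-4)·I) = n − 3 = 2

Summary:
  λ = -4: algebraic multiplicity = 5, geometric multiplicity = 2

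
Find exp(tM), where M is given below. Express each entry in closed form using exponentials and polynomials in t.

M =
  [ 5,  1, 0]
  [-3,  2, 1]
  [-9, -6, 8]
e^{tM} =
  [-3*t^2*exp(5*t)/2 + exp(5*t), -3*t^2*exp(5*t)/2 + t*exp(5*t), t^2*exp(5*t)/2]
  [-3*t*exp(5*t), -3*t*exp(5*t) + exp(5*t), t*exp(5*t)]
  [-9*t^2*exp(5*t)/2 - 9*t*exp(5*t), -9*t^2*exp(5*t)/2 - 6*t*exp(5*t), 3*t^2*exp(5*t)/2 + 3*t*exp(5*t) + exp(5*t)]

Strategy: write M = P · J · P⁻¹ where J is a Jordan canonical form, so e^{tM} = P · e^{tJ} · P⁻¹, and e^{tJ} can be computed block-by-block.

M has Jordan form
J =
  [5, 1, 0]
  [0, 5, 1]
  [0, 0, 5]
(up to reordering of blocks).

Per-block formulas:
  For a 3×3 Jordan block J_3(5): exp(t · J_3(5)) = e^(5t)·(I + t·N + (t^2/2)·N^2), where N is the 3×3 nilpotent shift.

After assembling e^{tJ} and conjugating by P, we get:

e^{tM} =
  [-3*t^2*exp(5*t)/2 + exp(5*t), -3*t^2*exp(5*t)/2 + t*exp(5*t), t^2*exp(5*t)/2]
  [-3*t*exp(5*t), -3*t*exp(5*t) + exp(5*t), t*exp(5*t)]
  [-9*t^2*exp(5*t)/2 - 9*t*exp(5*t), -9*t^2*exp(5*t)/2 - 6*t*exp(5*t), 3*t^2*exp(5*t)/2 + 3*t*exp(5*t) + exp(5*t)]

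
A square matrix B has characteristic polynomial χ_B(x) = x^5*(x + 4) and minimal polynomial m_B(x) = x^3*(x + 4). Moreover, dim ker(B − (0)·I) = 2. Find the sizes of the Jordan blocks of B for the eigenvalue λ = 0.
Block sizes for λ = 0: [3, 2]

Step 1 — from the characteristic polynomial, algebraic multiplicity of λ = 0 is 5. From dim ker(B − (0)·I) = 2, there are exactly 2 Jordan blocks for λ = 0.
Step 2 — from the minimal polynomial, the factor (x − 0)^3 tells us the largest block for λ = 0 has size 3.
Step 3 — with total size 5, 2 blocks, and largest block 3, the block sizes (in nonincreasing order) are [3, 2].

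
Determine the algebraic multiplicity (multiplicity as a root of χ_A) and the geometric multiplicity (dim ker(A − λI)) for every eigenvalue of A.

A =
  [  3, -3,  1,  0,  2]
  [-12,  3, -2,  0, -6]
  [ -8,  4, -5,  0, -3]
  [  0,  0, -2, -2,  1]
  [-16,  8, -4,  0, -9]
λ = -3: alg = 3, geom = 1; λ = -2: alg = 1, geom = 1; λ = 1: alg = 1, geom = 1

Step 1 — factor the characteristic polynomial to read off the algebraic multiplicities:
  χ_A(x) = (x - 1)*(x + 2)*(x + 3)^3

Step 2 — compute geometric multiplicities via the rank-nullity identity g(λ) = n − rank(A − λI):
  rank(A − (-3)·I) = 4, so dim ker(A − (-3)·I) = n − 4 = 1
  rank(A − (-2)·I) = 4, so dim ker(A − (-2)·I) = n − 4 = 1
  rank(A − (1)·I) = 4, so dim ker(A − (1)·I) = n − 4 = 1

Summary:
  λ = -3: algebraic multiplicity = 3, geometric multiplicity = 1
  λ = -2: algebraic multiplicity = 1, geometric multiplicity = 1
  λ = 1: algebraic multiplicity = 1, geometric multiplicity = 1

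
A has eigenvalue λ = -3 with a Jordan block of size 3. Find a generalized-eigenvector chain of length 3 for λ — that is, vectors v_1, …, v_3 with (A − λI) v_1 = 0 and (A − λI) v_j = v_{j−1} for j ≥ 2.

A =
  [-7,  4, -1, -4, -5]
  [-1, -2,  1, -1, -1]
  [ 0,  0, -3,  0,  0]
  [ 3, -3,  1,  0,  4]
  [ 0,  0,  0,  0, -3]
A Jordan chain for λ = -3 of length 3:
v_1 = (4, 1, 0, -3, 0)ᵀ
v_2 = (-1, 1, 0, 1, 0)ᵀ
v_3 = (0, 0, 1, 0, 0)ᵀ

Let N = A − (-3)·I. We want v_3 with N^3 v_3 = 0 but N^2 v_3 ≠ 0; then v_{j-1} := N · v_j for j = 3, …, 2.

Pick v_3 = (0, 0, 1, 0, 0)ᵀ.
Then v_2 = N · v_3 = (-1, 1, 0, 1, 0)ᵀ.
Then v_1 = N · v_2 = (4, 1, 0, -3, 0)ᵀ.

Sanity check: (A − (-3)·I) v_1 = (0, 0, 0, 0, 0)ᵀ = 0. ✓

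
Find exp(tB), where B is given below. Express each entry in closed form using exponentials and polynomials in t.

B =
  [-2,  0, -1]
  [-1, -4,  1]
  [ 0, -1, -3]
e^{tB} =
  [t^2*exp(-3*t)/2 + t*exp(-3*t) + exp(-3*t), t^2*exp(-3*t)/2, -t^2*exp(-3*t)/2 - t*exp(-3*t)]
  [-t*exp(-3*t), -t*exp(-3*t) + exp(-3*t), t*exp(-3*t)]
  [t^2*exp(-3*t)/2, t^2*exp(-3*t)/2 - t*exp(-3*t), -t^2*exp(-3*t)/2 + exp(-3*t)]

Strategy: write B = P · J · P⁻¹ where J is a Jordan canonical form, so e^{tB} = P · e^{tJ} · P⁻¹, and e^{tJ} can be computed block-by-block.

B has Jordan form
J =
  [-3,  1,  0]
  [ 0, -3,  1]
  [ 0,  0, -3]
(up to reordering of blocks).

Per-block formulas:
  For a 3×3 Jordan block J_3(-3): exp(t · J_3(-3)) = e^(-3t)·(I + t·N + (t^2/2)·N^2), where N is the 3×3 nilpotent shift.

After assembling e^{tJ} and conjugating by P, we get:

e^{tB} =
  [t^2*exp(-3*t)/2 + t*exp(-3*t) + exp(-3*t), t^2*exp(-3*t)/2, -t^2*exp(-3*t)/2 - t*exp(-3*t)]
  [-t*exp(-3*t), -t*exp(-3*t) + exp(-3*t), t*exp(-3*t)]
  [t^2*exp(-3*t)/2, t^2*exp(-3*t)/2 - t*exp(-3*t), -t^2*exp(-3*t)/2 + exp(-3*t)]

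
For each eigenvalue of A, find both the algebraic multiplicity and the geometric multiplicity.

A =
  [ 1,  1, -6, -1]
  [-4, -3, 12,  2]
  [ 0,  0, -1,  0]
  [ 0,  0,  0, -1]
λ = -1: alg = 4, geom = 3

Step 1 — factor the characteristic polynomial to read off the algebraic multiplicities:
  χ_A(x) = (x + 1)^4

Step 2 — compute geometric multiplicities via the rank-nullity identity g(λ) = n − rank(A − λI):
  rank(A − (-1)·I) = 1, so dim ker(A − (-1)·I) = n − 1 = 3

Summary:
  λ = -1: algebraic multiplicity = 4, geometric multiplicity = 3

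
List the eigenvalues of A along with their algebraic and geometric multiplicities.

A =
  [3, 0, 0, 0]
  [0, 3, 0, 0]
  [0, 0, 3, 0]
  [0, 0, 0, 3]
λ = 3: alg = 4, geom = 4

Step 1 — factor the characteristic polynomial to read off the algebraic multiplicities:
  χ_A(x) = (x - 3)^4

Step 2 — compute geometric multiplicities via the rank-nullity identity g(λ) = n − rank(A − λI):
  rank(A − (3)·I) = 0, so dim ker(A − (3)·I) = n − 0 = 4

Summary:
  λ = 3: algebraic multiplicity = 4, geometric multiplicity = 4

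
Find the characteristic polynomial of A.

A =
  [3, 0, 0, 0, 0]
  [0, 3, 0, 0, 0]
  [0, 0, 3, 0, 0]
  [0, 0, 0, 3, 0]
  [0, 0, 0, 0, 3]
x^5 - 15*x^4 + 90*x^3 - 270*x^2 + 405*x - 243

Expanding det(x·I − A) (e.g. by cofactor expansion or by noting that A is similar to its Jordan form J, which has the same characteristic polynomial as A) gives
  χ_A(x) = x^5 - 15*x^4 + 90*x^3 - 270*x^2 + 405*x - 243
which factors as (x - 3)^5. The eigenvalues (with algebraic multiplicities) are λ = 3 with multiplicity 5.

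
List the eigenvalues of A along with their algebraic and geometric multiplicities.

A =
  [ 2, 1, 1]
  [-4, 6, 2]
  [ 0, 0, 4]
λ = 4: alg = 3, geom = 2

Step 1 — factor the characteristic polynomial to read off the algebraic multiplicities:
  χ_A(x) = (x - 4)^3

Step 2 — compute geometric multiplicities via the rank-nullity identity g(λ) = n − rank(A − λI):
  rank(A − (4)·I) = 1, so dim ker(A − (4)·I) = n − 1 = 2

Summary:
  λ = 4: algebraic multiplicity = 3, geometric multiplicity = 2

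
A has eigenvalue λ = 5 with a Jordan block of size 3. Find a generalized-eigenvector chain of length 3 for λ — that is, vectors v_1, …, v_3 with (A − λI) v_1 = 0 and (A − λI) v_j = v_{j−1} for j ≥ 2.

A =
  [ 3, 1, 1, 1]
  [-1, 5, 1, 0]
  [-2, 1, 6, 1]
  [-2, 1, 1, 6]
A Jordan chain for λ = 5 of length 3:
v_1 = (-1, 0, -1, -1)ᵀ
v_2 = (-2, -1, -2, -2)ᵀ
v_3 = (1, 0, 0, 0)ᵀ

Let N = A − (5)·I. We want v_3 with N^3 v_3 = 0 but N^2 v_3 ≠ 0; then v_{j-1} := N · v_j for j = 3, …, 2.

Pick v_3 = (1, 0, 0, 0)ᵀ.
Then v_2 = N · v_3 = (-2, -1, -2, -2)ᵀ.
Then v_1 = N · v_2 = (-1, 0, -1, -1)ᵀ.

Sanity check: (A − (5)·I) v_1 = (0, 0, 0, 0)ᵀ = 0. ✓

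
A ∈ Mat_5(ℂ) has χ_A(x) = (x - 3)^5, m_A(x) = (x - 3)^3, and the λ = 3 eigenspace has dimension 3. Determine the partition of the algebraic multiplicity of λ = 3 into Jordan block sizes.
Block sizes for λ = 3: [3, 1, 1]

Step 1 — from the characteristic polynomial, algebraic multiplicity of λ = 3 is 5. From dim ker(A − (3)·I) = 3, there are exactly 3 Jordan blocks for λ = 3.
Step 2 — from the minimal polynomial, the factor (x − 3)^3 tells us the largest block for λ = 3 has size 3.
Step 3 — with total size 5, 3 blocks, and largest block 3, the block sizes (in nonincreasing order) are [3, 1, 1].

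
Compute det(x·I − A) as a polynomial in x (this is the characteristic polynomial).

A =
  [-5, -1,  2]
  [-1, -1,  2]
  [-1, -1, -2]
x^3 + 8*x^2 + 20*x + 16

Expanding det(x·I − A) (e.g. by cofactor expansion or by noting that A is similar to its Jordan form J, which has the same characteristic polynomial as A) gives
  χ_A(x) = x^3 + 8*x^2 + 20*x + 16
which factors as (x + 2)^2*(x + 4). The eigenvalues (with algebraic multiplicities) are λ = -4 with multiplicity 1, λ = -2 with multiplicity 2.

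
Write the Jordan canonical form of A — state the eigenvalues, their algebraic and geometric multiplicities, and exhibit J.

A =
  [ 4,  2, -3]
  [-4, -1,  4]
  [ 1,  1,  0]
J_3(1)

The characteristic polynomial is
  det(x·I − A) = x^3 - 3*x^2 + 3*x - 1 = (x - 1)^3

Eigenvalues and multiplicities (the geometric multiplicity of λ is n − rank(A − λI), which equals the number of Jordan blocks for λ):
  λ = 1: algebraic multiplicity = 3, geometric multiplicity = 1

Determining the block sizes for each eigenvalue:
  λ = 1: one block (gm = 1), so the single block has size am = 3 → block sizes [3]

Assembling the blocks gives a Jordan form
J =
  [1, 1, 0]
  [0, 1, 1]
  [0, 0, 1]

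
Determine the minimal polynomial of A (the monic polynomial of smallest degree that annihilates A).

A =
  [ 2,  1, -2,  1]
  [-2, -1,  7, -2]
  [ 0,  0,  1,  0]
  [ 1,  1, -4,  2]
x^3 - 3*x^2 + 3*x - 1

The characteristic polynomial is χ_A(x) = (x - 1)^4, so the eigenvalues are known. The minimal polynomial is
  m_A(x) = Π_λ (x − λ)^{k_λ}
where k_λ is the size of the *largest* Jordan block for λ (equivalently, the smallest k with (A − λI)^k v = 0 for every generalised eigenvector v of λ).

  λ = 1: largest Jordan block has size 3, contributing (x − 1)^3

So m_A(x) = (x - 1)^3 = x^3 - 3*x^2 + 3*x - 1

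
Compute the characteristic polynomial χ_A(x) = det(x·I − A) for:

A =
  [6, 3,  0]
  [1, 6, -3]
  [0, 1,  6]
x^3 - 18*x^2 + 108*x - 216

Expanding det(x·I − A) (e.g. by cofactor expansion or by noting that A is similar to its Jordan form J, which has the same characteristic polynomial as A) gives
  χ_A(x) = x^3 - 18*x^2 + 108*x - 216
which factors as (x - 6)^3. The eigenvalues (with algebraic multiplicities) are λ = 6 with multiplicity 3.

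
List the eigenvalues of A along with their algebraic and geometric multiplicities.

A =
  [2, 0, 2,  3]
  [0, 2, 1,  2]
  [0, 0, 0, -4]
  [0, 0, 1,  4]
λ = 2: alg = 4, geom = 2

Step 1 — factor the characteristic polynomial to read off the algebraic multiplicities:
  χ_A(x) = (x - 2)^4

Step 2 — compute geometric multiplicities via the rank-nullity identity g(λ) = n − rank(A − λI):
  rank(A − (2)·I) = 2, so dim ker(A − (2)·I) = n − 2 = 2

Summary:
  λ = 2: algebraic multiplicity = 4, geometric multiplicity = 2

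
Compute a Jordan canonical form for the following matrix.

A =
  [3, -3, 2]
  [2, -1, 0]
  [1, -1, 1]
J_3(1)

The characteristic polynomial is
  det(x·I − A) = x^3 - 3*x^2 + 3*x - 1 = (x - 1)^3

Eigenvalues and multiplicities (the geometric multiplicity of λ is n − rank(A − λI), which equals the number of Jordan blocks for λ):
  λ = 1: algebraic multiplicity = 3, geometric multiplicity = 1

Determining the block sizes for each eigenvalue:
  λ = 1: one block (gm = 1), so the single block has size am = 3 → block sizes [3]

Assembling the blocks gives a Jordan form
J =
  [1, 1, 0]
  [0, 1, 1]
  [0, 0, 1]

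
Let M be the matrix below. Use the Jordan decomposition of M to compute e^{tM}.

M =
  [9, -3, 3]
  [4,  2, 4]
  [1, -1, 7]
e^{tM} =
  [3*t*exp(6*t) + exp(6*t), -3*t*exp(6*t), 3*t*exp(6*t)]
  [4*t*exp(6*t), -4*t*exp(6*t) + exp(6*t), 4*t*exp(6*t)]
  [t*exp(6*t), -t*exp(6*t), t*exp(6*t) + exp(6*t)]

Strategy: write M = P · J · P⁻¹ where J is a Jordan canonical form, so e^{tM} = P · e^{tJ} · P⁻¹, and e^{tJ} can be computed block-by-block.

M has Jordan form
J =
  [6, 1, 0]
  [0, 6, 0]
  [0, 0, 6]
(up to reordering of blocks).

Per-block formulas:
  For a 1×1 block at λ = 6: exp(t · [6]) = [e^(6t)].
  For a 2×2 Jordan block J_2(6): exp(t · J_2(6)) = e^(6t)·(I + t·N), where N is the 2×2 nilpotent shift.

After assembling e^{tJ} and conjugating by P, we get:

e^{tM} =
  [3*t*exp(6*t) + exp(6*t), -3*t*exp(6*t), 3*t*exp(6*t)]
  [4*t*exp(6*t), -4*t*exp(6*t) + exp(6*t), 4*t*exp(6*t)]
  [t*exp(6*t), -t*exp(6*t), t*exp(6*t) + exp(6*t)]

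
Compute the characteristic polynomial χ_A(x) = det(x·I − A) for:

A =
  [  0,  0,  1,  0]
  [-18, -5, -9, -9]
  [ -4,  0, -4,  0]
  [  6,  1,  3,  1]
x^4 + 8*x^3 + 24*x^2 + 32*x + 16

Expanding det(x·I − A) (e.g. by cofactor expansion or by noting that A is similar to its Jordan form J, which has the same characteristic polynomial as A) gives
  χ_A(x) = x^4 + 8*x^3 + 24*x^2 + 32*x + 16
which factors as (x + 2)^4. The eigenvalues (with algebraic multiplicities) are λ = -2 with multiplicity 4.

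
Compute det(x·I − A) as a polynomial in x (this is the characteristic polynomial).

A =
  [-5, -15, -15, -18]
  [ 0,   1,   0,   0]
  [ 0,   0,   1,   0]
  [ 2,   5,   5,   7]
x^4 - 4*x^3 + 6*x^2 - 4*x + 1

Expanding det(x·I − A) (e.g. by cofactor expansion or by noting that A is similar to its Jordan form J, which has the same characteristic polynomial as A) gives
  χ_A(x) = x^4 - 4*x^3 + 6*x^2 - 4*x + 1
which factors as (x - 1)^4. The eigenvalues (with algebraic multiplicities) are λ = 1 with multiplicity 4.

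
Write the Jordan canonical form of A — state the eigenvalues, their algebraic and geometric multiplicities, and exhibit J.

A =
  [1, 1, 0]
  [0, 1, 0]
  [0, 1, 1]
J_2(1) ⊕ J_1(1)

The characteristic polynomial is
  det(x·I − A) = x^3 - 3*x^2 + 3*x - 1 = (x - 1)^3

Eigenvalues and multiplicities (the geometric multiplicity of λ is n − rank(A − λI), which equals the number of Jordan blocks for λ):
  λ = 1: algebraic multiplicity = 3, geometric multiplicity = 2

Determining the block sizes for each eigenvalue:
  λ = 1: 2 blocks summing to 3 forces exactly one block of size 2 and the rest size 1 → block sizes [2, 1]

Assembling the blocks gives a Jordan form
J =
  [1, 1, 0]
  [0, 1, 0]
  [0, 0, 1]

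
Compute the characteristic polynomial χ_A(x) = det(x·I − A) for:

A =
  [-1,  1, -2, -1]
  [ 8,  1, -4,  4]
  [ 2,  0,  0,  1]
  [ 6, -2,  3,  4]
x^4 - 4*x^3 + 6*x^2 - 4*x + 1

Expanding det(x·I − A) (e.g. by cofactor expansion or by noting that A is similar to its Jordan form J, which has the same characteristic polynomial as A) gives
  χ_A(x) = x^4 - 4*x^3 + 6*x^2 - 4*x + 1
which factors as (x - 1)^4. The eigenvalues (with algebraic multiplicities) are λ = 1 with multiplicity 4.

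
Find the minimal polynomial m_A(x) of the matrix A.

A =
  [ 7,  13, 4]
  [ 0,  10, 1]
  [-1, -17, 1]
x^3 - 18*x^2 + 108*x - 216

The characteristic polynomial is χ_A(x) = (x - 6)^3, so the eigenvalues are known. The minimal polynomial is
  m_A(x) = Π_λ (x − λ)^{k_λ}
where k_λ is the size of the *largest* Jordan block for λ (equivalently, the smallest k with (A − λI)^k v = 0 for every generalised eigenvector v of λ).

  λ = 6: largest Jordan block has size 3, contributing (x − 6)^3

So m_A(x) = (x - 6)^3 = x^3 - 18*x^2 + 108*x - 216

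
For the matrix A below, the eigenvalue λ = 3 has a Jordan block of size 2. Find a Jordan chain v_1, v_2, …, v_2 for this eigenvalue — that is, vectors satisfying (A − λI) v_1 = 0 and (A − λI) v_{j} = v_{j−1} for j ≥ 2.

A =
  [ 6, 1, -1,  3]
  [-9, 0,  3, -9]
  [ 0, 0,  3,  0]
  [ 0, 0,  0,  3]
A Jordan chain for λ = 3 of length 2:
v_1 = (3, -9, 0, 0)ᵀ
v_2 = (1, 0, 0, 0)ᵀ

Let N = A − (3)·I. We want v_2 with N^2 v_2 = 0 but N^1 v_2 ≠ 0; then v_{j-1} := N · v_j for j = 2, …, 2.

Pick v_2 = (1, 0, 0, 0)ᵀ.
Then v_1 = N · v_2 = (3, -9, 0, 0)ᵀ.

Sanity check: (A − (3)·I) v_1 = (0, 0, 0, 0)ᵀ = 0. ✓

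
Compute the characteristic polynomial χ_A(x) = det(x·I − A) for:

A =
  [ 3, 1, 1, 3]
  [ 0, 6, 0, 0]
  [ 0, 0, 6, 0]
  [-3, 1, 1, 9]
x^4 - 24*x^3 + 216*x^2 - 864*x + 1296

Expanding det(x·I − A) (e.g. by cofactor expansion or by noting that A is similar to its Jordan form J, which has the same characteristic polynomial as A) gives
  χ_A(x) = x^4 - 24*x^3 + 216*x^2 - 864*x + 1296
which factors as (x - 6)^4. The eigenvalues (with algebraic multiplicities) are λ = 6 with multiplicity 4.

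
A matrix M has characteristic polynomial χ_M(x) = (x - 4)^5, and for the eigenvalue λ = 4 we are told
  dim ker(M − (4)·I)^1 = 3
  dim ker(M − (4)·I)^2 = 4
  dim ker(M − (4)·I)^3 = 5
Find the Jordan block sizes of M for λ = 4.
Block sizes for λ = 4: [3, 1, 1]

From the dimensions of kernels of powers, the number of Jordan blocks of size at least j is d_j − d_{j−1} where d_j = dim ker(N^j) (with d_0 = 0). Computing the differences gives [3, 1, 1].
The number of blocks of size exactly k is (#blocks of size ≥ k) − (#blocks of size ≥ k + 1), so the partition is: 2 block(s) of size 1, 1 block(s) of size 3.
In nonincreasing order the block sizes are [3, 1, 1].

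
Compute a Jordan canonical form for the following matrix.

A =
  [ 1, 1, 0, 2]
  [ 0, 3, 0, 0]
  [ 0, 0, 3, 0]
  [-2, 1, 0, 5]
J_2(3) ⊕ J_1(3) ⊕ J_1(3)

The characteristic polynomial is
  det(x·I − A) = x^4 - 12*x^3 + 54*x^2 - 108*x + 81 = (x - 3)^4

Eigenvalues and multiplicities (the geometric multiplicity of λ is n − rank(A − λI), which equals the number of Jordan blocks for λ):
  λ = 3: algebraic multiplicity = 4, geometric multiplicity = 3

Determining the block sizes for each eigenvalue:
  λ = 3: 3 blocks summing to 4 forces exactly one block of size 2 and the rest size 1 → block sizes [2, 1, 1]

Assembling the blocks gives a Jordan form
J =
  [3, 1, 0, 0]
  [0, 3, 0, 0]
  [0, 0, 3, 0]
  [0, 0, 0, 3]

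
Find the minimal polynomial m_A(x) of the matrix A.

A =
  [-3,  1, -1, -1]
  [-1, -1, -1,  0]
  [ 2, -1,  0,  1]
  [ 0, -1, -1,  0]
x^3 + 3*x^2 + 3*x + 1

The characteristic polynomial is χ_A(x) = (x + 1)^4, so the eigenvalues are known. The minimal polynomial is
  m_A(x) = Π_λ (x − λ)^{k_λ}
where k_λ is the size of the *largest* Jordan block for λ (equivalently, the smallest k with (A − λI)^k v = 0 for every generalised eigenvector v of λ).

  λ = -1: largest Jordan block has size 3, contributing (x + 1)^3

So m_A(x) = (x + 1)^3 = x^3 + 3*x^2 + 3*x + 1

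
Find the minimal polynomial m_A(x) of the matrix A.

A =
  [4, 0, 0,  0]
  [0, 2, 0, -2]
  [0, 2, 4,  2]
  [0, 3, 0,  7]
x^2 - 9*x + 20

The characteristic polynomial is χ_A(x) = (x - 5)*(x - 4)^3, so the eigenvalues are known. The minimal polynomial is
  m_A(x) = Π_λ (x − λ)^{k_λ}
where k_λ is the size of the *largest* Jordan block for λ (equivalently, the smallest k with (A − λI)^k v = 0 for every generalised eigenvector v of λ).

  λ = 4: largest Jordan block has size 1, contributing (x − 4)
  λ = 5: largest Jordan block has size 1, contributing (x − 5)

So m_A(x) = (x - 5)*(x - 4) = x^2 - 9*x + 20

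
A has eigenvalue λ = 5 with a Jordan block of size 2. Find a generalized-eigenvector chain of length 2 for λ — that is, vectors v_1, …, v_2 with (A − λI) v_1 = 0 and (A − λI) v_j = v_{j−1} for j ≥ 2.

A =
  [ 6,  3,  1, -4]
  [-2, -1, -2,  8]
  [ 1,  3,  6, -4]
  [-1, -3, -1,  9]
A Jordan chain for λ = 5 of length 2:
v_1 = (1, -2, 1, -1)ᵀ
v_2 = (1, 0, 0, 0)ᵀ

Let N = A − (5)·I. We want v_2 with N^2 v_2 = 0 but N^1 v_2 ≠ 0; then v_{j-1} := N · v_j for j = 2, …, 2.

Pick v_2 = (1, 0, 0, 0)ᵀ.
Then v_1 = N · v_2 = (1, -2, 1, -1)ᵀ.

Sanity check: (A − (5)·I) v_1 = (0, 0, 0, 0)ᵀ = 0. ✓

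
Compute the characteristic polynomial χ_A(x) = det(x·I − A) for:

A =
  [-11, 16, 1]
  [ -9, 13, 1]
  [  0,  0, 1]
x^3 - 3*x^2 + 3*x - 1

Expanding det(x·I − A) (e.g. by cofactor expansion or by noting that A is similar to its Jordan form J, which has the same characteristic polynomial as A) gives
  χ_A(x) = x^3 - 3*x^2 + 3*x - 1
which factors as (x - 1)^3. The eigenvalues (with algebraic multiplicities) are λ = 1 with multiplicity 3.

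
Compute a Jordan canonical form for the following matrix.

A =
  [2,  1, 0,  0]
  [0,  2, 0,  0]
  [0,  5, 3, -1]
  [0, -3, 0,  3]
J_2(2) ⊕ J_2(3)

The characteristic polynomial is
  det(x·I − A) = x^4 - 10*x^3 + 37*x^2 - 60*x + 36 = (x - 3)^2*(x - 2)^2

Eigenvalues and multiplicities (the geometric multiplicity of λ is n − rank(A − λI), which equals the number of Jordan blocks for λ):
  λ = 2: algebraic multiplicity = 2, geometric multiplicity = 1
  λ = 3: algebraic multiplicity = 2, geometric multiplicity = 1

Determining the block sizes for each eigenvalue:
  λ = 2: one block (gm = 1), so the single block has size am = 2 → block sizes [2]
  λ = 3: one block (gm = 1), so the single block has size am = 2 → block sizes [2]

Assembling the blocks gives a Jordan form
J =
  [2, 1, 0, 0]
  [0, 2, 0, 0]
  [0, 0, 3, 1]
  [0, 0, 0, 3]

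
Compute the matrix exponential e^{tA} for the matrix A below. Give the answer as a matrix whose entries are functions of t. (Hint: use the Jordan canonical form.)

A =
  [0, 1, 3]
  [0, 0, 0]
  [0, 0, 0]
e^{tA} =
  [1, t, 3*t]
  [0, 1, 0]
  [0, 0, 1]

Strategy: write A = P · J · P⁻¹ where J is a Jordan canonical form, so e^{tA} = P · e^{tJ} · P⁻¹, and e^{tJ} can be computed block-by-block.

A has Jordan form
J =
  [0, 1, 0]
  [0, 0, 0]
  [0, 0, 0]
(up to reordering of blocks).

Per-block formulas:
  For a 1×1 block at λ = 0: exp(t · [0]) = [e^(0t)].
  For a 2×2 Jordan block J_2(0): exp(t · J_2(0)) = e^(0t)·(I + t·N), where N is the 2×2 nilpotent shift.

After assembling e^{tJ} and conjugating by P, we get:

e^{tA} =
  [1, t, 3*t]
  [0, 1, 0]
  [0, 0, 1]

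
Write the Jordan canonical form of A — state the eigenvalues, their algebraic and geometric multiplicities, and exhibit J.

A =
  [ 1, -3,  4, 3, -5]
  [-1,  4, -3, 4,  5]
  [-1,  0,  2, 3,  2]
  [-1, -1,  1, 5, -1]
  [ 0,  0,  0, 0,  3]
J_2(3) ⊕ J_2(3) ⊕ J_1(3)

The characteristic polynomial is
  det(x·I − A) = x^5 - 15*x^4 + 90*x^3 - 270*x^2 + 405*x - 243 = (x - 3)^5

Eigenvalues and multiplicities (the geometric multiplicity of λ is n − rank(A − λI), which equals the number of Jordan blocks for λ):
  λ = 3: algebraic multiplicity = 5, geometric multiplicity = 3

Determining the block sizes for each eigenvalue:
  λ = 3: with am = 5 and gm = 3, the partition is not yet determined (e.g. several partitions of 5 into 3 parts exist). Let N = A − (3)·I. Computing rank(N^1) = 2, rank(N^2) = 0; the number of blocks of size ≥ j is rank(N^{j−1}) − rank(N^j), giving [3, 2]. So we have 2 block(s) of size 2, 1 block(s) of size 1 → block sizes [2, 2, 1]

Assembling the blocks gives a Jordan form
J =
  [3, 1, 0, 0, 0]
  [0, 3, 0, 0, 0]
  [0, 0, 3, 1, 0]
  [0, 0, 0, 3, 0]
  [0, 0, 0, 0, 3]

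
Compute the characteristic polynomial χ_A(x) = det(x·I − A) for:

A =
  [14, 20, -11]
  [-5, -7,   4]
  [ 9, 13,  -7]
x^3

Expanding det(x·I − A) (e.g. by cofactor expansion or by noting that A is similar to its Jordan form J, which has the same characteristic polynomial as A) gives
  χ_A(x) = x^3
which factors as x^3. The eigenvalues (with algebraic multiplicities) are λ = 0 with multiplicity 3.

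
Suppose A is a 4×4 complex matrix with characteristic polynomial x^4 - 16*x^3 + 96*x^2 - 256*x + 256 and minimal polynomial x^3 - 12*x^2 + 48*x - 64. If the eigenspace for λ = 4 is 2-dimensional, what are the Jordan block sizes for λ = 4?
Block sizes for λ = 4: [3, 1]

Step 1 — from the characteristic polynomial, algebraic multiplicity of λ = 4 is 4. From dim ker(A − (4)·I) = 2, there are exactly 2 Jordan blocks for λ = 4.
Step 2 — from the minimal polynomial, the factor (x − 4)^3 tells us the largest block for λ = 4 has size 3.
Step 3 — with total size 4, 2 blocks, and largest block 3, the block sizes (in nonincreasing order) are [3, 1].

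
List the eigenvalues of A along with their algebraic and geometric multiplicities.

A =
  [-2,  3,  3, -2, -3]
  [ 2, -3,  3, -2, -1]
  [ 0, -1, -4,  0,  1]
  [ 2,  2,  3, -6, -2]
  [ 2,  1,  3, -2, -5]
λ = -4: alg = 5, geom = 3

Step 1 — factor the characteristic polynomial to read off the algebraic multiplicities:
  χ_A(x) = (x + 4)^5

Step 2 — compute geometric multiplicities via the rank-nullity identity g(λ) = n − rank(A − λI):
  rank(A − (-4)·I) = 2, so dim ker(A − (-4)·I) = n − 2 = 3

Summary:
  λ = -4: algebraic multiplicity = 5, geometric multiplicity = 3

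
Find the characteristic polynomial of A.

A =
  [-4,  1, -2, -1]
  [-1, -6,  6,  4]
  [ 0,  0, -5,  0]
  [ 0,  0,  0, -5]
x^4 + 20*x^3 + 150*x^2 + 500*x + 625

Expanding det(x·I − A) (e.g. by cofactor expansion or by noting that A is similar to its Jordan form J, which has the same characteristic polynomial as A) gives
  χ_A(x) = x^4 + 20*x^3 + 150*x^2 + 500*x + 625
which factors as (x + 5)^4. The eigenvalues (with algebraic multiplicities) are λ = -5 with multiplicity 4.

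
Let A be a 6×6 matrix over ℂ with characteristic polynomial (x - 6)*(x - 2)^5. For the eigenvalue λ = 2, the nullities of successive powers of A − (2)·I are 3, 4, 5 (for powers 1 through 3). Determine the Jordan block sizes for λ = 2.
Block sizes for λ = 2: [3, 1, 1]

From the dimensions of kernels of powers, the number of Jordan blocks of size at least j is d_j − d_{j−1} where d_j = dim ker(N^j) (with d_0 = 0). Computing the differences gives [3, 1, 1].
The number of blocks of size exactly k is (#blocks of size ≥ k) − (#blocks of size ≥ k + 1), so the partition is: 2 block(s) of size 1, 1 block(s) of size 3.
In nonincreasing order the block sizes are [3, 1, 1].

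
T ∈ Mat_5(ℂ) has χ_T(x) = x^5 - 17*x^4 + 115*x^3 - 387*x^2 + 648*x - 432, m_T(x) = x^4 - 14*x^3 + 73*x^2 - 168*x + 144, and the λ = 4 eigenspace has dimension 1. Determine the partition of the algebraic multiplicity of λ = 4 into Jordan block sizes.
Block sizes for λ = 4: [2]

Step 1 — from the characteristic polynomial, algebraic multiplicity of λ = 4 is 2. From dim ker(T − (4)·I) = 1, there are exactly 1 Jordan blocks for λ = 4.
Step 2 — from the minimal polynomial, the factor (x − 4)^2 tells us the largest block for λ = 4 has size 2.
Step 3 — with total size 2, 1 blocks, and largest block 2, the block sizes (in nonincreasing order) are [2].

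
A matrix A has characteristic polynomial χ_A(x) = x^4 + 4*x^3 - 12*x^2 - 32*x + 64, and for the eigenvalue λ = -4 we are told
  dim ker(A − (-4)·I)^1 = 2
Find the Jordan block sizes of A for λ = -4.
Block sizes for λ = -4: [1, 1]

From the dimensions of kernels of powers, the number of Jordan blocks of size at least j is d_j − d_{j−1} where d_j = dim ker(N^j) (with d_0 = 0). Computing the differences gives [2].
The number of blocks of size exactly k is (#blocks of size ≥ k) − (#blocks of size ≥ k + 1), so the partition is: 2 block(s) of size 1.
In nonincreasing order the block sizes are [1, 1].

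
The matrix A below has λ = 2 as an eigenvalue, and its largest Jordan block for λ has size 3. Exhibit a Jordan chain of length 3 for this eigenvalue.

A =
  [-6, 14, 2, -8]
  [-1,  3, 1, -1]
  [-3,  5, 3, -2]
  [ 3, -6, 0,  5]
A Jordan chain for λ = 2 of length 3:
v_1 = (-2, -1, -1, 0)ᵀ
v_2 = (0, 0, -1, 0)ᵀ
v_3 = (1, 0, 0, -1)ᵀ

Let N = A − (2)·I. We want v_3 with N^3 v_3 = 0 but N^2 v_3 ≠ 0; then v_{j-1} := N · v_j for j = 3, …, 2.

Pick v_3 = (1, 0, 0, -1)ᵀ.
Then v_2 = N · v_3 = (0, 0, -1, 0)ᵀ.
Then v_1 = N · v_2 = (-2, -1, -1, 0)ᵀ.

Sanity check: (A − (2)·I) v_1 = (0, 0, 0, 0)ᵀ = 0. ✓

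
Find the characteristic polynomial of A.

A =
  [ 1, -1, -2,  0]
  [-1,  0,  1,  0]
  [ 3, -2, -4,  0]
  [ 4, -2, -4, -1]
x^4 + 4*x^3 + 6*x^2 + 4*x + 1

Expanding det(x·I − A) (e.g. by cofactor expansion or by noting that A is similar to its Jordan form J, which has the same characteristic polynomial as A) gives
  χ_A(x) = x^4 + 4*x^3 + 6*x^2 + 4*x + 1
which factors as (x + 1)^4. The eigenvalues (with algebraic multiplicities) are λ = -1 with multiplicity 4.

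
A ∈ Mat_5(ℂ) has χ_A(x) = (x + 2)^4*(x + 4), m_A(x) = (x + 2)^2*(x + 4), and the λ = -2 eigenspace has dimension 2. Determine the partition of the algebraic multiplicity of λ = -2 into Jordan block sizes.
Block sizes for λ = -2: [2, 2]

Step 1 — from the characteristic polynomial, algebraic multiplicity of λ = -2 is 4. From dim ker(A − (-2)·I) = 2, there are exactly 2 Jordan blocks for λ = -2.
Step 2 — from the minimal polynomial, the factor (x + 2)^2 tells us the largest block for λ = -2 has size 2.
Step 3 — with total size 4, 2 blocks, and largest block 2, the block sizes (in nonincreasing order) are [2, 2].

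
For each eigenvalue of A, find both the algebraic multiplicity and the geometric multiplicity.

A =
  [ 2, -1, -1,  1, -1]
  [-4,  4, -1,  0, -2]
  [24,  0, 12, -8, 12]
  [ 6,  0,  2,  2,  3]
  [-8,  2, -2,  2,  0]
λ = 4: alg = 5, geom = 2

Step 1 — factor the characteristic polynomial to read off the algebraic multiplicities:
  χ_A(x) = (x - 4)^5

Step 2 — compute geometric multiplicities via the rank-nullity identity g(λ) = n − rank(A − λI):
  rank(A − (4)·I) = 3, so dim ker(A − (4)·I) = n − 3 = 2

Summary:
  λ = 4: algebraic multiplicity = 5, geometric multiplicity = 2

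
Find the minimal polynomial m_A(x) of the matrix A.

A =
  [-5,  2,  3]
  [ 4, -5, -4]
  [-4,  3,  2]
x^3 + 8*x^2 + 21*x + 18

The characteristic polynomial is χ_A(x) = (x + 2)*(x + 3)^2, so the eigenvalues are known. The minimal polynomial is
  m_A(x) = Π_λ (x − λ)^{k_λ}
where k_λ is the size of the *largest* Jordan block for λ (equivalently, the smallest k with (A − λI)^k v = 0 for every generalised eigenvector v of λ).

  λ = -3: largest Jordan block has size 2, contributing (x + 3)^2
  λ = -2: largest Jordan block has size 1, contributing (x + 2)

So m_A(x) = (x + 2)*(x + 3)^2 = x^3 + 8*x^2 + 21*x + 18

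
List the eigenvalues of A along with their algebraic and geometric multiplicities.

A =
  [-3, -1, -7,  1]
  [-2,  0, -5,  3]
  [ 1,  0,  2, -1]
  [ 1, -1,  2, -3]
λ = -1: alg = 4, geom = 2

Step 1 — factor the characteristic polynomial to read off the algebraic multiplicities:
  χ_A(x) = (x + 1)^4

Step 2 — compute geometric multiplicities via the rank-nullity identity g(λ) = n − rank(A − λI):
  rank(A − (-1)·I) = 2, so dim ker(A − (-1)·I) = n − 2 = 2

Summary:
  λ = -1: algebraic multiplicity = 4, geometric multiplicity = 2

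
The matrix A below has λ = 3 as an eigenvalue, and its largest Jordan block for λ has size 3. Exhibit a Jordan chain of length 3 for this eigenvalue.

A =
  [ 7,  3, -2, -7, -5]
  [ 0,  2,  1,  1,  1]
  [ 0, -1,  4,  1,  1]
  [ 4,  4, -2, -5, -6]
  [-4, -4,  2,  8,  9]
A Jordan chain for λ = 3 of length 3:
v_1 = (2, 0, 0, 4, -4)ᵀ
v_2 = (-2, 2, 2, -4, 4)ᵀ
v_3 = (1, -2, 0, 0, 0)ᵀ

Let N = A − (3)·I. We want v_3 with N^3 v_3 = 0 but N^2 v_3 ≠ 0; then v_{j-1} := N · v_j for j = 3, …, 2.

Pick v_3 = (1, -2, 0, 0, 0)ᵀ.
Then v_2 = N · v_3 = (-2, 2, 2, -4, 4)ᵀ.
Then v_1 = N · v_2 = (2, 0, 0, 4, -4)ᵀ.

Sanity check: (A − (3)·I) v_1 = (0, 0, 0, 0, 0)ᵀ = 0. ✓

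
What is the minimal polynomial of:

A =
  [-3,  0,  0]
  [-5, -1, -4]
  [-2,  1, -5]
x^3 + 9*x^2 + 27*x + 27

The characteristic polynomial is χ_A(x) = (x + 3)^3, so the eigenvalues are known. The minimal polynomial is
  m_A(x) = Π_λ (x − λ)^{k_λ}
where k_λ is the size of the *largest* Jordan block for λ (equivalently, the smallest k with (A − λI)^k v = 0 for every generalised eigenvector v of λ).

  λ = -3: largest Jordan block has size 3, contributing (x + 3)^3

So m_A(x) = (x + 3)^3 = x^3 + 9*x^2 + 27*x + 27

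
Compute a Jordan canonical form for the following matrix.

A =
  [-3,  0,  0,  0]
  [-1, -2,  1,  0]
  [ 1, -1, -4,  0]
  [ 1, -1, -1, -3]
J_2(-3) ⊕ J_1(-3) ⊕ J_1(-3)

The characteristic polynomial is
  det(x·I − A) = x^4 + 12*x^3 + 54*x^2 + 108*x + 81 = (x + 3)^4

Eigenvalues and multiplicities (the geometric multiplicity of λ is n − rank(A − λI), which equals the number of Jordan blocks for λ):
  λ = -3: algebraic multiplicity = 4, geometric multiplicity = 3

Determining the block sizes for each eigenvalue:
  λ = -3: 3 blocks summing to 4 forces exactly one block of size 2 and the rest size 1 → block sizes [2, 1, 1]

Assembling the blocks gives a Jordan form
J =
  [-3,  1,  0,  0]
  [ 0, -3,  0,  0]
  [ 0,  0, -3,  0]
  [ 0,  0,  0, -3]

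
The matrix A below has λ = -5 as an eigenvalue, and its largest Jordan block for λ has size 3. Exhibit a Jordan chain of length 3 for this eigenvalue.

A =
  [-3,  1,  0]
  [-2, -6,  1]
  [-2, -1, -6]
A Jordan chain for λ = -5 of length 3:
v_1 = (2, -4, 0)ᵀ
v_2 = (2, -2, -2)ᵀ
v_3 = (1, 0, 0)ᵀ

Let N = A − (-5)·I. We want v_3 with N^3 v_3 = 0 but N^2 v_3 ≠ 0; then v_{j-1} := N · v_j for j = 3, …, 2.

Pick v_3 = (1, 0, 0)ᵀ.
Then v_2 = N · v_3 = (2, -2, -2)ᵀ.
Then v_1 = N · v_2 = (2, -4, 0)ᵀ.

Sanity check: (A − (-5)·I) v_1 = (0, 0, 0)ᵀ = 0. ✓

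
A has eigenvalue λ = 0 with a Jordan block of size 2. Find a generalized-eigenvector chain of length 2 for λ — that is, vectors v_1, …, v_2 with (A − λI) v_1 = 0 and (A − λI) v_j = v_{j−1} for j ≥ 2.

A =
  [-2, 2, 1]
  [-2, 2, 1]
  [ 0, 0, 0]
A Jordan chain for λ = 0 of length 2:
v_1 = (-2, -2, 0)ᵀ
v_2 = (1, 0, 0)ᵀ

Let N = A − (0)·I. We want v_2 with N^2 v_2 = 0 but N^1 v_2 ≠ 0; then v_{j-1} := N · v_j for j = 2, …, 2.

Pick v_2 = (1, 0, 0)ᵀ.
Then v_1 = N · v_2 = (-2, -2, 0)ᵀ.

Sanity check: (A − (0)·I) v_1 = (0, 0, 0)ᵀ = 0. ✓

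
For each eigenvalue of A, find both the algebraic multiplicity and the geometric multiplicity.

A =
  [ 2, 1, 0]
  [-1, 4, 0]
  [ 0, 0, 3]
λ = 3: alg = 3, geom = 2

Step 1 — factor the characteristic polynomial to read off the algebraic multiplicities:
  χ_A(x) = (x - 3)^3

Step 2 — compute geometric multiplicities via the rank-nullity identity g(λ) = n − rank(A − λI):
  rank(A − (3)·I) = 1, so dim ker(A − (3)·I) = n − 1 = 2

Summary:
  λ = 3: algebraic multiplicity = 3, geometric multiplicity = 2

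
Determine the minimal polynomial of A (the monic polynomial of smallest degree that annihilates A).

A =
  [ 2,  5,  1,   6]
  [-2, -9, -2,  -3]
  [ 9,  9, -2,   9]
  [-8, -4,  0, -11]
x^2 + 10*x + 25

The characteristic polynomial is χ_A(x) = (x + 5)^4, so the eigenvalues are known. The minimal polynomial is
  m_A(x) = Π_λ (x − λ)^{k_λ}
where k_λ is the size of the *largest* Jordan block for λ (equivalently, the smallest k with (A − λI)^k v = 0 for every generalised eigenvector v of λ).

  λ = -5: largest Jordan block has size 2, contributing (x + 5)^2

So m_A(x) = (x + 5)^2 = x^2 + 10*x + 25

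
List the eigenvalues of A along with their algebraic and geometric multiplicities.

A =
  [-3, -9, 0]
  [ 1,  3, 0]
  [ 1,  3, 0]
λ = 0: alg = 3, geom = 2

Step 1 — factor the characteristic polynomial to read off the algebraic multiplicities:
  χ_A(x) = x^3

Step 2 — compute geometric multiplicities via the rank-nullity identity g(λ) = n − rank(A − λI):
  rank(A − (0)·I) = 1, so dim ker(A − (0)·I) = n − 1 = 2

Summary:
  λ = 0: algebraic multiplicity = 3, geometric multiplicity = 2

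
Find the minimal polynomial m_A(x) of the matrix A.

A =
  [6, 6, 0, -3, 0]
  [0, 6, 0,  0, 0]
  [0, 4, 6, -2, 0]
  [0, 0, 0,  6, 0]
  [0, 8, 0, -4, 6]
x^2 - 12*x + 36

The characteristic polynomial is χ_A(x) = (x - 6)^5, so the eigenvalues are known. The minimal polynomial is
  m_A(x) = Π_λ (x − λ)^{k_λ}
where k_λ is the size of the *largest* Jordan block for λ (equivalently, the smallest k with (A − λI)^k v = 0 for every generalised eigenvector v of λ).

  λ = 6: largest Jordan block has size 2, contributing (x − 6)^2

So m_A(x) = (x - 6)^2 = x^2 - 12*x + 36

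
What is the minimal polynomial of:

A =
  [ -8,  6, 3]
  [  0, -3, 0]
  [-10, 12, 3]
x^2 + 5*x + 6

The characteristic polynomial is χ_A(x) = (x + 2)*(x + 3)^2, so the eigenvalues are known. The minimal polynomial is
  m_A(x) = Π_λ (x − λ)^{k_λ}
where k_λ is the size of the *largest* Jordan block for λ (equivalently, the smallest k with (A − λI)^k v = 0 for every generalised eigenvector v of λ).

  λ = -3: largest Jordan block has size 1, contributing (x + 3)
  λ = -2: largest Jordan block has size 1, contributing (x + 2)

So m_A(x) = (x + 2)*(x + 3) = x^2 + 5*x + 6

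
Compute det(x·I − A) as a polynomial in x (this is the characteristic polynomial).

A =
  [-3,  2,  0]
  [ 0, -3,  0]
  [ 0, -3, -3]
x^3 + 9*x^2 + 27*x + 27

Expanding det(x·I − A) (e.g. by cofactor expansion or by noting that A is similar to its Jordan form J, which has the same characteristic polynomial as A) gives
  χ_A(x) = x^3 + 9*x^2 + 27*x + 27
which factors as (x + 3)^3. The eigenvalues (with algebraic multiplicities) are λ = -3 with multiplicity 3.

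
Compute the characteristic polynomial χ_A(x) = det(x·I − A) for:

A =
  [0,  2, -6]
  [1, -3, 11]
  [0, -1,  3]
x^3

Expanding det(x·I − A) (e.g. by cofactor expansion or by noting that A is similar to its Jordan form J, which has the same characteristic polynomial as A) gives
  χ_A(x) = x^3
which factors as x^3. The eigenvalues (with algebraic multiplicities) are λ = 0 with multiplicity 3.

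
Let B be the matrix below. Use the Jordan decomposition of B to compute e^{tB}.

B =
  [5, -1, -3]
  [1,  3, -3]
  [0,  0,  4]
e^{tB} =
  [t*exp(4*t) + exp(4*t), -t*exp(4*t), -3*t*exp(4*t)]
  [t*exp(4*t), -t*exp(4*t) + exp(4*t), -3*t*exp(4*t)]
  [0, 0, exp(4*t)]

Strategy: write B = P · J · P⁻¹ where J is a Jordan canonical form, so e^{tB} = P · e^{tJ} · P⁻¹, and e^{tJ} can be computed block-by-block.

B has Jordan form
J =
  [4, 1, 0]
  [0, 4, 0]
  [0, 0, 4]
(up to reordering of blocks).

Per-block formulas:
  For a 2×2 Jordan block J_2(4): exp(t · J_2(4)) = e^(4t)·(I + t·N), where N is the 2×2 nilpotent shift.
  For a 1×1 block at λ = 4: exp(t · [4]) = [e^(4t)].

After assembling e^{tJ} and conjugating by P, we get:

e^{tB} =
  [t*exp(4*t) + exp(4*t), -t*exp(4*t), -3*t*exp(4*t)]
  [t*exp(4*t), -t*exp(4*t) + exp(4*t), -3*t*exp(4*t)]
  [0, 0, exp(4*t)]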